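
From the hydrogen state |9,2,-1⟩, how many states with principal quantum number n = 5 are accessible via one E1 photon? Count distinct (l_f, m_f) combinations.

5

E1 requires Δl = ±1, so l_f ∈ {1, 3}; with 0 ≤ l_f ≤ n_f−1 = 4, the allowed l_f values are {1, 3}.
For l_f = 1: m_f ∈ {m_i−1, m_i, m_i+1} ∩ [−1, 1] = {-1, 0} → 2 states.
For l_f = 3: m_f ∈ {m_i−1, m_i, m_i+1} ∩ [−3, 3] = {-2, -1, 0} → 3 states.
Total: 5.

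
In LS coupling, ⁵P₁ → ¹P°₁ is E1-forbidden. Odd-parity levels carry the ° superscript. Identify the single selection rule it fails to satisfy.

Reading off the term symbols: S 2→0, L 1→1, J 1→1, parity even→odd.
Parity must change: even → odd — passes.
ΔS = 0: S: 2 → 0 — fails.
ΔL = 0, ±1 (not L=0↔0): L: 1 → 1, ΔL = +0 — passes.
ΔJ = 0, ±1 (not J=0↔0): J: 1 → 1, ΔJ = +0 — passes.

the ΔS = 0 rule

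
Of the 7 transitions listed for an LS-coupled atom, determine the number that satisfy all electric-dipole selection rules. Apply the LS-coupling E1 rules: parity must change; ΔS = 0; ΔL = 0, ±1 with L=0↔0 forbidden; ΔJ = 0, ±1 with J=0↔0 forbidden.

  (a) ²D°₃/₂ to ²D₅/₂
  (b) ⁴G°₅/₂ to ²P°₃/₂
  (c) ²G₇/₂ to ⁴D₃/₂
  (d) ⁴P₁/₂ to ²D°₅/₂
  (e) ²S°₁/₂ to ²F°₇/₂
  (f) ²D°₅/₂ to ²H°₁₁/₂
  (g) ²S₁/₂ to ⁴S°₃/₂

(a) allowed
(b) forbidden (parity, ΔS, ΔL fail)
(c) forbidden (parity, ΔS, ΔL, ΔJ fail)
(d) forbidden (ΔS, ΔJ fail)
(e) forbidden (parity, ΔL, ΔJ fail)
(f) forbidden (parity, ΔL, ΔJ fail)
(g) forbidden (ΔS, ΔL fail)
Total allowed: 1 of 7.

1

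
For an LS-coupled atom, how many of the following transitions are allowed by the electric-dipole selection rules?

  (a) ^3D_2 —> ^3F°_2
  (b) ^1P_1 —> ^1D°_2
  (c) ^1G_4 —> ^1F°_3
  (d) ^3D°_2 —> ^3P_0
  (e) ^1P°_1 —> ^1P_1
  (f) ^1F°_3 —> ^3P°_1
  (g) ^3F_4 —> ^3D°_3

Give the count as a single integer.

(a) allowed
(b) allowed
(c) allowed
(d) forbidden (ΔJ fails)
(e) allowed
(f) forbidden (parity, ΔS, ΔL, ΔJ fail)
(g) allowed
Total allowed: 5 of 7.

5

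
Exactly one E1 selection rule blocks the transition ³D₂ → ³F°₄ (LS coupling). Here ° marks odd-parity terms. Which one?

Parity must change: even → odd — satisfied.
ΔS = 0: S: 1 → 1 — satisfied.
ΔL = 0, ±1 (not L=0↔0): L: 2 → 3, ΔL = +1 — satisfied.
ΔJ = 0, ±1 (not J=0↔0): J: 2 → 4, ΔJ = +2 — violated.

the ΔJ = 0, ±1 rule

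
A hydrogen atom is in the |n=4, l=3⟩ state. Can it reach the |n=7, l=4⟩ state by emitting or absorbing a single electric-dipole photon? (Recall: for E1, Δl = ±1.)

allowed

Δl = 4 − 3 = +1; the E1 rule Δl = ±1 is satisfied.
All E1 selection rules are satisfied.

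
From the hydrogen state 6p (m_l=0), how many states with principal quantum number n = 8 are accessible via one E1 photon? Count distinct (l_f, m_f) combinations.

4

E1 requires Δl = ±1, so l_f ∈ {0, 2}; with 0 ≤ l_f ≤ n_f−1 = 7, the allowed l_f values are {0, 2}.
For l_f = 0: m_f ∈ {m_i−1, m_i, m_i+1} ∩ [−0, 0] = {0} → 1 state.
For l_f = 2: m_f ∈ {m_i−1, m_i, m_i+1} ∩ [−2, 2] = {-1, 0, 1} → 3 states.
Total: 4.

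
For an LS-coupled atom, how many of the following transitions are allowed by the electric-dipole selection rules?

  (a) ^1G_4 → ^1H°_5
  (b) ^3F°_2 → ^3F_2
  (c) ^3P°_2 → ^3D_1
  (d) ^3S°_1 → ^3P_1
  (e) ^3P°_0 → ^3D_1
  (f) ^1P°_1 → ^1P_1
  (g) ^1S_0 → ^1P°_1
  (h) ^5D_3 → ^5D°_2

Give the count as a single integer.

(a) allowed
(b) allowed
(c) allowed
(d) allowed
(e) allowed
(f) allowed
(g) allowed
(h) allowed
Total allowed: 8 of 8.

8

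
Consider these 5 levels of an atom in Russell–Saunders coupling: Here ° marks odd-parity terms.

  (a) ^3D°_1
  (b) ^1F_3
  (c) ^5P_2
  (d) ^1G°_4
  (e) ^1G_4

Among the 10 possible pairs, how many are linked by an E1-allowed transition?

(a)–(b): forbidden (ΔS, ΔJ).
(a)–(c): forbidden (ΔS).
(a)–(d): forbidden (parity, ΔS, ΔL, ΔJ).
(a)–(e): forbidden (ΔS, ΔL, ΔJ).
(b)–(c): forbidden (parity, ΔS, ΔL).
(b)–(d): allowed.
(b)–(e): forbidden (parity).
(c)–(d): forbidden (ΔS, ΔL, ΔJ).
(c)–(e): forbidden (parity, ΔS, ΔL, ΔJ).
(d)–(e): allowed.
Allowed pairs: 2 of 10.

2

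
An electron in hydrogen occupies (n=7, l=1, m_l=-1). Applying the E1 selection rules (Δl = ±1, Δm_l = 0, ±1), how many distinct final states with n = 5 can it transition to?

4

E1 requires Δl = ±1, so l_f ∈ {0, 2}; with 0 ≤ l_f ≤ n_f−1 = 4, the allowed l_f values are {0, 2}.
For l_f = 0: m_f ∈ {m_i−1, m_i, m_i+1} ∩ [−0, 0] = {0} → 1 state.
For l_f = 2: m_f ∈ {m_i−1, m_i, m_i+1} ∩ [−2, 2] = {-2, -1, 0} → 3 states.
Total: 4.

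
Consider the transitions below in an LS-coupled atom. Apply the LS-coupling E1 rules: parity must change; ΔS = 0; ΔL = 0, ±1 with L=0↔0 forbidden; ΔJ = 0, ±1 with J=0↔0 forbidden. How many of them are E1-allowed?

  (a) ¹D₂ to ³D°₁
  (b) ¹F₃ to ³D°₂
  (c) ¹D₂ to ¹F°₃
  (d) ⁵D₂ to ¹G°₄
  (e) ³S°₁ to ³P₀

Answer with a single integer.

(a) forbidden (ΔS fails)
(b) forbidden (ΔS fails)
(c) allowed
(d) forbidden (ΔS, ΔL, ΔJ fail)
(e) allowed
Total allowed: 2 of 5.

2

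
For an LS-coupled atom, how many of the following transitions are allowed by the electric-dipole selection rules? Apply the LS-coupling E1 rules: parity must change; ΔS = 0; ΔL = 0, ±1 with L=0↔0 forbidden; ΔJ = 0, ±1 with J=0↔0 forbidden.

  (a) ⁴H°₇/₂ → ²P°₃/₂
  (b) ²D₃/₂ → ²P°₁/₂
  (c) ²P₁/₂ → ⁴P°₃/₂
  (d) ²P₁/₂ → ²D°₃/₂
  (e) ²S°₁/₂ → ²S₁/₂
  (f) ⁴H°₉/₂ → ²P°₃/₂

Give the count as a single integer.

(a) forbidden (parity, ΔS, ΔL, ΔJ fail)
(b) allowed
(c) forbidden (ΔS fails)
(d) allowed
(e) forbidden (ΔL fails)
(f) forbidden (parity, ΔS, ΔL, ΔJ fail)
Total allowed: 2 of 6.

2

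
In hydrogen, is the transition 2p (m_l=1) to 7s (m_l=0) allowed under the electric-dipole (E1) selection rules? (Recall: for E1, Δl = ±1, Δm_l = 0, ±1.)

Δl = 0 − 1 = -1; the E1 rule Δl = ±1 is satisfied.
m_l: 1 → 0 (Δm_l = -1). |Δm_l| ≤ 1 satisfied.
All E1 selection rules are satisfied.

allowed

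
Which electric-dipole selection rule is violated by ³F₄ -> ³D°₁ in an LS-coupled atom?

Reading off the term symbols: S 1→1, L 3→2, J 4→1, parity even→odd.
ΔJ = 0, ±1 (not J=0↔0): J: 4 → 1, ΔJ = -3 — ✗.
ΔL = 0, ±1 (not L=0↔0): L: 3 → 2, ΔL = -1 — ✓.
ΔS = 0: S: 1 → 1 — ✓.
Parity must change: even → odd — ✓.

the ΔJ = 0, ±1 rule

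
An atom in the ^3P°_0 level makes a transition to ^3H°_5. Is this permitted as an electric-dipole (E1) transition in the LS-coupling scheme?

Reading off the term symbols: S 1→1, L 1→5, J 0→5, parity odd→odd.
ΔL = 0, ±1 (not L=0↔0): L: 1 → 5, ΔL = +4 — ✗.
Parity must change: odd → odd — ✗.
ΔJ = 0, ±1 (not J=0↔0): J: 0 → 5, ΔJ = +5 — ✗.
ΔS = 0: S: 1 → 1 — ✓.
Rule(s) violated: parity, ΔL, ΔJ.

forbidden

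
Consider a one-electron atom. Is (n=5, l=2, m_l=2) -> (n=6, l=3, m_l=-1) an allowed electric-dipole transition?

forbidden

Δl = 3 − 2 = +1; the E1 rule Δl = ±1 is passes.
Δm_l = -1 − (2) = -3. E1 requires Δm_l = 0, ±1: fails.
The transition is electric-dipole forbidden.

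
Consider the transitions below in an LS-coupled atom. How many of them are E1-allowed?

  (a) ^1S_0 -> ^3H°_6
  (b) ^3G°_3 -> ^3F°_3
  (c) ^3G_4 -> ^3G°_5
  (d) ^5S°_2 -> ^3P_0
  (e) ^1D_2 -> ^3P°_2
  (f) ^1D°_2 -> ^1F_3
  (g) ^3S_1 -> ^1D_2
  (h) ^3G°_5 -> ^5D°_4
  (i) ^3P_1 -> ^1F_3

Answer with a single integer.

2

(a) forbidden (ΔS, ΔL, ΔJ fail)
(b) forbidden (parity fails)
(c) allowed
(d) forbidden (ΔS, ΔJ fail)
(e) forbidden (ΔS fails)
(f) allowed
(g) forbidden (parity, ΔS, ΔL fail)
(h) forbidden (parity, ΔS, ΔL fail)
(i) forbidden (parity, ΔS, ΔL, ΔJ fail)
Total allowed: 2 of 9.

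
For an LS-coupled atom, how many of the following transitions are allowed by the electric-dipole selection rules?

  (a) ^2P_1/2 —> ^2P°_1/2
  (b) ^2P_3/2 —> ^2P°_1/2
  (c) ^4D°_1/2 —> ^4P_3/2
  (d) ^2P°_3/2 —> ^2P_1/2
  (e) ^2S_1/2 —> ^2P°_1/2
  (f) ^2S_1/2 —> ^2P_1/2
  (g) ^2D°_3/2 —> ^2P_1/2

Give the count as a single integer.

(a) allowed
(b) allowed
(c) allowed
(d) allowed
(e) allowed
(f) forbidden (parity fails)
(g) allowed
Total allowed: 6 of 7.

6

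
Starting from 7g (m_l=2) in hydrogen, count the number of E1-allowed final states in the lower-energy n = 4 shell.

E1 requires Δl = ±1, so l_f ∈ {3, 5}; with 0 ≤ l_f ≤ n_f−1 = 3, the allowed l_f values are {3}.
For l_f = 3: m_f ∈ {m_i−1, m_i, m_i+1} ∩ [−3, 3] = {1, 2, 3} → 3 states.
Total: 3.

3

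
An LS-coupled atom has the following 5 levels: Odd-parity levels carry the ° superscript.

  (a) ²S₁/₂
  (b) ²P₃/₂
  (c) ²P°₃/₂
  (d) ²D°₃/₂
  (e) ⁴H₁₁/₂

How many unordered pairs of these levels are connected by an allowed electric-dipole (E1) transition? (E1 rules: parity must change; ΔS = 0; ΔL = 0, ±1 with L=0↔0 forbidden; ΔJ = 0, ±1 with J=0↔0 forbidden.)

(a)–(b): forbidden (parity).
(a)–(c): allowed.
(a)–(d): forbidden (ΔL).
(a)–(e): forbidden (parity, ΔS, ΔL, ΔJ).
(b)–(c): allowed.
(b)–(d): allowed.
(b)–(e): forbidden (parity, ΔS, ΔL, ΔJ).
(c)–(d): forbidden (parity).
(c)–(e): forbidden (ΔS, ΔL, ΔJ).
(d)–(e): forbidden (ΔS, ΔL, ΔJ).
Allowed pairs: 3 of 10.

3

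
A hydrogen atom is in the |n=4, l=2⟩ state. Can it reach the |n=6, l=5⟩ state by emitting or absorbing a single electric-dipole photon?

forbidden

Δl = 5 − 2 = +3; the E1 rule Δl = ±1 is ✗.
The transition is electric-dipole forbidden.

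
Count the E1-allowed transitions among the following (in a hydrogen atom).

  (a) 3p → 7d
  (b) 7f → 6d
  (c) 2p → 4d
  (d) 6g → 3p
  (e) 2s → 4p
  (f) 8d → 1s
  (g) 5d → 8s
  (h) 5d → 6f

5

(a) allowed
(b) allowed
(c) allowed
(d) forbidden — Δl = -3 (E1 requires Δl = ±1)
(e) allowed
(f) forbidden — Δl = -2 (E1 requires Δl = ±1)
(g) forbidden — Δl = -2 (E1 requires Δl = ±1)
(h) allowed
Total allowed: 5 of 8.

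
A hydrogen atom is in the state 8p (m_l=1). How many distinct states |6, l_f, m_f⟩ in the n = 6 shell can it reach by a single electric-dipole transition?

E1 requires Δl = ±1, so l_f ∈ {0, 2}; with 0 ≤ l_f ≤ n_f−1 = 5, the allowed l_f values are {0, 2}.
For l_f = 0: m_f ∈ {m_i−1, m_i, m_i+1} ∩ [−0, 0] = {0} → 1 state.
For l_f = 2: m_f ∈ {m_i−1, m_i, m_i+1} ∩ [−2, 2] = {0, 1, 2} → 3 states.
Total: 4.

4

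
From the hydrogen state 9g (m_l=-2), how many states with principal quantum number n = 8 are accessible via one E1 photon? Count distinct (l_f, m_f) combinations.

E1 requires Δl = ±1, so l_f ∈ {3, 5}; with 0 ≤ l_f ≤ n_f−1 = 7, the allowed l_f values are {3, 5}.
For l_f = 3: m_f ∈ {m_i−1, m_i, m_i+1} ∩ [−3, 3] = {-3, -2, -1} → 3 states.
For l_f = 5: m_f ∈ {m_i−1, m_i, m_i+1} ∩ [−5, 5] = {-3, -2, -1} → 3 states.
Total: 6.

6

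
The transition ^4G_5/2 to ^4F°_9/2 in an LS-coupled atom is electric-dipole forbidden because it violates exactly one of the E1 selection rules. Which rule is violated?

the ΔJ = 0, ±1 rule

Parity must change: even → odd — satisfied.
ΔS = 0: S: 3/2 → 3/2 — satisfied.
ΔL = 0, ±1 (not L=0↔0): L: 4 → 3, ΔL = -1 — satisfied.
ΔJ = 0, ±1 (not J=0↔0): J: 5/2 → 9/2, ΔJ = +2 — violated.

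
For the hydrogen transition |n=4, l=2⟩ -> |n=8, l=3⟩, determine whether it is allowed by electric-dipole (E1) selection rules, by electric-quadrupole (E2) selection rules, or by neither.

Δl = 3 − 2 = +1; l_i + l_f = 5.
E1 (Δl = ±1): satisfied.
E2 (Δl = 0,±2, l_i+l_f ≥ 2): not satisfied.

E1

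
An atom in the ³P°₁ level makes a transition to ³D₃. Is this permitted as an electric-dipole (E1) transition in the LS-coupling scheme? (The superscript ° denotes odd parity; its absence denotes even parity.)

forbidden

ΔJ = 0, ±1 (not J=0↔0): J: 1 → 3, ΔJ = +2 — ✗.
Parity must change: odd → even — ✓.
ΔL = 0, ±1 (not L=0↔0): L: 1 → 2, ΔL = +1 — ✓.
ΔS = 0: S: 1 → 1 — ✓.
Rule(s) violated: ΔJ.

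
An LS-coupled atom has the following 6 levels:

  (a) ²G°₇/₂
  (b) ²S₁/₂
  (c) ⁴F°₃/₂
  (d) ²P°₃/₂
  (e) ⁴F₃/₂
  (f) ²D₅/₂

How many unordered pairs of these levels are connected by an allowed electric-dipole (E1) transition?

3

(a)–(b): forbidden (ΔL, ΔJ).
(a)–(c): forbidden (parity, ΔS, ΔJ).
(a)–(d): forbidden (parity, ΔL, ΔJ).
(a)–(e): forbidden (ΔS, ΔJ).
(a)–(f): forbidden (ΔL).
(b)–(c): forbidden (ΔS, ΔL).
(b)–(d): allowed.
(b)–(e): forbidden (parity, ΔS, ΔL).
(b)–(f): forbidden (parity, ΔL, ΔJ).
(c)–(d): forbidden (parity, ΔS, ΔL).
(c)–(e): allowed.
(c)–(f): forbidden (ΔS).
(d)–(e): forbidden (ΔS, ΔL).
(d)–(f): allowed.
(e)–(f): forbidden (parity, ΔS).
Allowed pairs: 3 of 15.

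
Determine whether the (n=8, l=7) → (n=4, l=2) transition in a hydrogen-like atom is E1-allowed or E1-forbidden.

Δl = 2 − 7 = -5; the E1 rule Δl = ±1 is ✗.
The transition is electric-dipole forbidden.

forbidden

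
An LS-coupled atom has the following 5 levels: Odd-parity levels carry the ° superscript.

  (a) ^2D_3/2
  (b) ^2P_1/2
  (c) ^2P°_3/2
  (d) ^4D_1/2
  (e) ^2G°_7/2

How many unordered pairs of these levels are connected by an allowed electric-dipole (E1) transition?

2

(a)–(b): forbidden (parity).
(a)–(c): allowed.
(a)–(d): forbidden (parity, ΔS).
(a)–(e): forbidden (ΔL, ΔJ).
(b)–(c): allowed.
(b)–(d): forbidden (parity, ΔS).
(b)–(e): forbidden (ΔL, ΔJ).
(c)–(d): forbidden (ΔS).
(c)–(e): forbidden (parity, ΔL, ΔJ).
(d)–(e): forbidden (ΔS, ΔL, ΔJ).
Allowed pairs: 2 of 10.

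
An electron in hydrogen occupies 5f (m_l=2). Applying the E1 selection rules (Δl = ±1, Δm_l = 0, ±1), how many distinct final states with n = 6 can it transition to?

E1 requires Δl = ±1, so l_f ∈ {2, 4}; with 0 ≤ l_f ≤ n_f−1 = 5, the allowed l_f values are {2, 4}.
For l_f = 2: m_f ∈ {m_i−1, m_i, m_i+1} ∩ [−2, 2] = {1, 2} → 2 states.
For l_f = 4: m_f ∈ {m_i−1, m_i, m_i+1} ∩ [−4, 4] = {1, 2, 3} → 3 states.
Total: 5.

5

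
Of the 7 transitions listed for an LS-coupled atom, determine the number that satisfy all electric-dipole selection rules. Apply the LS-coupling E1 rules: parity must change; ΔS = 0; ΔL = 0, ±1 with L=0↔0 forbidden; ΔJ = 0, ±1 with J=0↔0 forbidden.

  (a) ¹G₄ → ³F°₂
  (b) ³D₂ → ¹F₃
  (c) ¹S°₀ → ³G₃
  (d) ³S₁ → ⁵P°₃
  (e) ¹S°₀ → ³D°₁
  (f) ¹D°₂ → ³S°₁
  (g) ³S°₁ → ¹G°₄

(a) forbidden (ΔS, ΔJ fail)
(b) forbidden (parity, ΔS fail)
(c) forbidden (ΔS, ΔL, ΔJ fail)
(d) forbidden (ΔS, ΔJ fail)
(e) forbidden (parity, ΔS, ΔL fail)
(f) forbidden (parity, ΔS, ΔL fail)
(g) forbidden (parity, ΔS, ΔL, ΔJ fail)
Total allowed: 0 of 7.

0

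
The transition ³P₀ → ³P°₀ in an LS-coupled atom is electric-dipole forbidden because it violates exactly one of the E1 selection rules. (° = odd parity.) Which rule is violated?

Reading off the term symbols: S 1→1, L 1→1, J 0→0, parity even→odd.
ΔL = 0, ±1 (not L=0↔0): L: 1 → 1, ΔL = +0 — passes.
ΔJ = 0, ±1 (not J=0↔0): J: 0 → 0, ΔJ = +0 — fails.
ΔS = 0: S: 1 → 1 — passes.
Parity must change: even → odd — passes.

the J=0 ↔ J=0 exclusion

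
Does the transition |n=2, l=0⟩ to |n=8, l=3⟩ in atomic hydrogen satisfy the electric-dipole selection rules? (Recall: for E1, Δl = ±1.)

forbidden

l: 0 → 3 (Δl = +3). Δl = ±1 fails.
The transition is electric-dipole forbidden.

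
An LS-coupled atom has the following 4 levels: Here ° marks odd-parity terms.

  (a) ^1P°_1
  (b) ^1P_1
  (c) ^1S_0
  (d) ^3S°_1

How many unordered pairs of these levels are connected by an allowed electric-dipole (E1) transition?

(a)–(b): allowed.
(a)–(c): allowed.
(a)–(d): forbidden (parity, ΔS).
(b)–(c): forbidden (parity).
(b)–(d): forbidden (ΔS).
(c)–(d): forbidden (ΔS, ΔL).
Allowed pairs: 2 of 6.

2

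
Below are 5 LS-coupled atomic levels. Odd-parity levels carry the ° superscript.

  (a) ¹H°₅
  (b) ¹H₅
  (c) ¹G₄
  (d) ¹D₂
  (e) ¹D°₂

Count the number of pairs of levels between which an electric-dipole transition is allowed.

(a)–(b): allowed.
(a)–(c): allowed.
(a)–(d): forbidden (ΔL, ΔJ).
(a)–(e): forbidden (parity, ΔL, ΔJ).
(b)–(c): forbidden (parity).
(b)–(d): forbidden (parity, ΔL, ΔJ).
(b)–(e): forbidden (ΔL, ΔJ).
(c)–(d): forbidden (parity, ΔL, ΔJ).
(c)–(e): forbidden (ΔL, ΔJ).
(d)–(e): allowed.
Allowed pairs: 3 of 10.

3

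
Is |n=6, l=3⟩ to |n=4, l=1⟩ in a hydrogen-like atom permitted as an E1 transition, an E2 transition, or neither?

E2

Δl = 1 − 3 = -2; l_i + l_f = 4.
E1 (Δl = ±1): not satisfied.
E2 (Δl = 0,±2, l_i+l_f ≥ 2): satisfied.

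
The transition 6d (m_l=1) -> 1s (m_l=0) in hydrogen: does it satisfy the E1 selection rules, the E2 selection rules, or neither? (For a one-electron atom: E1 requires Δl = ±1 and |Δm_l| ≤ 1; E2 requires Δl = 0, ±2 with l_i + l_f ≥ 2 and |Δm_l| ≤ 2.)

E2

Δl = 0 − 2 = -2; l_i + l_f = 2.
Δm_l = -1.
E1 (Δl = ±1, |Δm_l| ≤ 1): not satisfied.
E2 (Δl = 0,±2, l_i+l_f ≥ 2, |Δm_l| ≤ 2): satisfied.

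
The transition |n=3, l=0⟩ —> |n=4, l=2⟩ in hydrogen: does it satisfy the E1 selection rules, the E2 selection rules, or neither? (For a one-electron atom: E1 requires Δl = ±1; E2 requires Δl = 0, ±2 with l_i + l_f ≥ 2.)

Δl = 2 − 0 = +2; l_i + l_f = 2.
E1 (Δl = ±1): not satisfied.
E2 (Δl = 0,±2, l_i+l_f ≥ 2): satisfied.

E2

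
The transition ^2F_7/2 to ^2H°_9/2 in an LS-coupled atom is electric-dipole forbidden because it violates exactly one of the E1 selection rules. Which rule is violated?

Initial level: S=1/2, L=3, J=7/2, parity even. Final level: S=1/2, L=5, J=9/2, parity odd.
Parity must change: even → odd — satisfied.
ΔS = 0: S: 1/2 → 1/2 — satisfied.
ΔL = 0, ±1 (not L=0↔0): L: 3 → 5, ΔL = +2 — violated.
ΔJ = 0, ±1 (not J=0↔0): J: 7/2 → 9/2, ΔJ = +1 — satisfied.

the ΔL = 0, ±1 rule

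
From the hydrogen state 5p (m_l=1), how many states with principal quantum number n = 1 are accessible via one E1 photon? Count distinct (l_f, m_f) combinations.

1

E1 requires Δl = ±1, so l_f ∈ {0, 2}; with 0 ≤ l_f ≤ n_f−1 = 0, the allowed l_f values are {0}.
For l_f = 0: m_f ∈ {m_i−1, m_i, m_i+1} ∩ [−0, 0] = {0} → 1 state.
Total: 1.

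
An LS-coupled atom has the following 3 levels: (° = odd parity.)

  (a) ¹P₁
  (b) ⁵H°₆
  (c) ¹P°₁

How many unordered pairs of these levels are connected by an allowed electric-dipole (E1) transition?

(a)–(b): forbidden (ΔS, ΔL, ΔJ).
(a)–(c): allowed.
(b)–(c): forbidden (parity, ΔS, ΔL, ΔJ).
Allowed pairs: 1 of 3.

1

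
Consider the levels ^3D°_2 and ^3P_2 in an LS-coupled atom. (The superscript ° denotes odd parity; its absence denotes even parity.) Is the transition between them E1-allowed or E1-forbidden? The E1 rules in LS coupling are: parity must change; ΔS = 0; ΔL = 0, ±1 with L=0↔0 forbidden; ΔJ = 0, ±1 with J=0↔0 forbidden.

Parity must change: odd → even — ok.
ΔS = 0: S: 1 → 1 — ok.
ΔL = 0, ±1 (not L=0↔0): L: 2 → 1, ΔL = -1 — ok.
ΔJ = 0, ±1 (not J=0↔0): J: 2 → 2, ΔJ = +0 — ok.
All four E1 rules are satisfied.

allowed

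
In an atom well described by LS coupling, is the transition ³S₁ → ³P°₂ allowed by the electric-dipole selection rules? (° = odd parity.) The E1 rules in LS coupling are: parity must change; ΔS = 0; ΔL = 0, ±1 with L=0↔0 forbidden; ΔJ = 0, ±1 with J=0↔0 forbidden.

Reading off the term symbols: S 1→1, L 0→1, J 1→2, parity even→odd.
ΔL = 0, ±1 (not L=0↔0): L: 0 → 1, ΔL = +1 — ✓.
Parity must change: even → odd — ✓.
ΔS = 0: S: 1 → 1 — ✓.
ΔJ = 0, ±1 (not J=0↔0): J: 1 → 2, ΔJ = +1 — ✓.
All four E1 rules are satisfied.

allowed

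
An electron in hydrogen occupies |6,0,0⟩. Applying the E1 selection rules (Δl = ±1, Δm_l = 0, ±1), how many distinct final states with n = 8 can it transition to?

3

E1 requires Δl = ±1, so l_f ∈ {-1, 1}; with 0 ≤ l_f ≤ n_f−1 = 7, the allowed l_f values are {1}.
For l_f = 1: m_f ∈ {m_i−1, m_i, m_i+1} ∩ [−1, 1] = {-1, 0, 1} → 3 states.
Total: 3.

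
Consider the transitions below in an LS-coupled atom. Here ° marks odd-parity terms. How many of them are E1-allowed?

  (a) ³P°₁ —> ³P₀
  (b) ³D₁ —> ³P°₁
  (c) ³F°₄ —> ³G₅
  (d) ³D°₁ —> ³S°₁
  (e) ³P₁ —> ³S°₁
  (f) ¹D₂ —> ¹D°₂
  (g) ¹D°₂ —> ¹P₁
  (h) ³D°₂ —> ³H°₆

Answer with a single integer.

6

(a) allowed
(b) allowed
(c) allowed
(d) forbidden (parity, ΔL fail)
(e) allowed
(f) allowed
(g) allowed
(h) forbidden (parity, ΔL, ΔJ fail)
Total allowed: 6 of 8.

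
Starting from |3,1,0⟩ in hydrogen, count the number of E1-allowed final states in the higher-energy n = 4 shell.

E1 requires Δl = ±1, so l_f ∈ {0, 2}; with 0 ≤ l_f ≤ n_f−1 = 3, the allowed l_f values are {0, 2}.
For l_f = 0: m_f ∈ {m_i−1, m_i, m_i+1} ∩ [−0, 0] = {0} → 1 state.
For l_f = 2: m_f ∈ {m_i−1, m_i, m_i+1} ∩ [−2, 2] = {-1, 0, 1} → 3 states.
Total: 4.

4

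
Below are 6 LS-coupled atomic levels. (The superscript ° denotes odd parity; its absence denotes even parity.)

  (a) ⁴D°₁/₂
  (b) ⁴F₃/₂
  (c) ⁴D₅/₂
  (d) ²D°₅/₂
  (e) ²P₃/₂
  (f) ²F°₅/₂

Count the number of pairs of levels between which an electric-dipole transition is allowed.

(a)–(b): allowed.
(a)–(c): forbidden (ΔJ).
(a)–(d): forbidden (parity, ΔS, ΔJ).
(a)–(e): forbidden (ΔS).
(a)–(f): forbidden (parity, ΔS, ΔJ).
(b)–(c): forbidden (parity).
(b)–(d): forbidden (ΔS).
(b)–(e): forbidden (parity, ΔS, ΔL).
(b)–(f): forbidden (ΔS).
(c)–(d): forbidden (ΔS).
(c)–(e): forbidden (parity, ΔS).
(c)–(f): forbidden (ΔS).
(d)–(e): allowed.
(d)–(f): forbidden (parity).
(e)–(f): forbidden (ΔL).
Allowed pairs: 2 of 15.

2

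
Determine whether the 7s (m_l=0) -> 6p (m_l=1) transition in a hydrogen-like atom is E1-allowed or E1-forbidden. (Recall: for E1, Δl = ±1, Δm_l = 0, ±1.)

allowed

Initial l = 0, final l = 1, so Δl = +1. E1 requires Δl = ±1: ✓.
m_l: 0 → 1 (Δm_l = +1). |Δm_l| ≤ 1 ✓.
All E1 selection rules are satisfied.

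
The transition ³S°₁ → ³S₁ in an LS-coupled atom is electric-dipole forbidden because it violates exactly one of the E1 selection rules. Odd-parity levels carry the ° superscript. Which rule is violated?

the L=0 ↔ L=0 exclusion

Reading off the term symbols: S 1→1, L 0→0, J 1→1, parity odd→even.
ΔJ = 0, ±1 (not J=0↔0): J: 1 → 1, ΔJ = +0 — ok.
Parity must change: odd → even — ok.
ΔL = 0, ±1 (not L=0↔0): L: 0 → 0, ΔL = +0 — fails.
ΔS = 0: S: 1 → 1 — ok.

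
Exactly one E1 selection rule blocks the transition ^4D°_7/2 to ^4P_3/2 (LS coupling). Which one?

Parity must change: odd → even — satisfied.
ΔS = 0: S: 3/2 → 3/2 — satisfied.
ΔL = 0, ±1 (not L=0↔0): L: 2 → 1, ΔL = -1 — satisfied.
ΔJ = 0, ±1 (not J=0↔0): J: 7/2 → 3/2, ΔJ = -2 — violated.

the ΔJ = 0, ±1 rule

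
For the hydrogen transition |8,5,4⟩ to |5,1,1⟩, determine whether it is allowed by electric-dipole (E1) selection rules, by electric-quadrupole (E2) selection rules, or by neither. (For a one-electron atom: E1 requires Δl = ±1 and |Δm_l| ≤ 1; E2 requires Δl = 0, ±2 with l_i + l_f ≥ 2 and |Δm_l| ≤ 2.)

Δl = 1 − 5 = -4; l_i + l_f = 6.
Δm_l = -3.
E1 (Δl = ±1, |Δm_l| ≤ 1): not satisfied.
E2 (Δl = 0,±2, l_i+l_f ≥ 2, |Δm_l| ≤ 2): not satisfied.

neither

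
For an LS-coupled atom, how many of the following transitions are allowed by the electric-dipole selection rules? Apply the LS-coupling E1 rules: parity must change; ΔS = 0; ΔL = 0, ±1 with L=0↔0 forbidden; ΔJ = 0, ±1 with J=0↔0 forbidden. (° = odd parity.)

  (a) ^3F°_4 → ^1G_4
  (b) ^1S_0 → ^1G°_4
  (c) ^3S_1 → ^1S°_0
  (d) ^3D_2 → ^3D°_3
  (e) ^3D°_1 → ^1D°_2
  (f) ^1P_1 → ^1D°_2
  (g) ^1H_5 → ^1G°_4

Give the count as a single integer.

(a) forbidden (ΔS fails)
(b) forbidden (ΔL, ΔJ fail)
(c) forbidden (ΔS, ΔL fail)
(d) allowed
(e) forbidden (parity, ΔS fail)
(f) allowed
(g) allowed
Total allowed: 3 of 7.

3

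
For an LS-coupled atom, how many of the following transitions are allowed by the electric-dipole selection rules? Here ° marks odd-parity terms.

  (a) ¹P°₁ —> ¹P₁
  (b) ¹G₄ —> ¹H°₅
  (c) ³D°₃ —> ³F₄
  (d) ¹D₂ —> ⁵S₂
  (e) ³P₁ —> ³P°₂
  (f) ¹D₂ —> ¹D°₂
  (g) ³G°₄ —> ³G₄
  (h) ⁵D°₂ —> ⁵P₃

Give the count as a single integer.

(a) allowed
(b) allowed
(c) allowed
(d) forbidden (parity, ΔS, ΔL fail)
(e) allowed
(f) allowed
(g) allowed
(h) allowed
Total allowed: 7 of 8.

7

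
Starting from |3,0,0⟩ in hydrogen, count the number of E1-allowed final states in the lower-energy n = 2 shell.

3

E1 requires Δl = ±1, so l_f ∈ {-1, 1}; with 0 ≤ l_f ≤ n_f−1 = 1, the allowed l_f values are {1}.
For l_f = 1: m_f ∈ {m_i−1, m_i, m_i+1} ∩ [−1, 1] = {-1, 0, 1} → 3 states.
Total: 3.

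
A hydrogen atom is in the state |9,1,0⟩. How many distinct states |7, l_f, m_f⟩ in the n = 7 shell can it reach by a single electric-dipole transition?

E1 requires Δl = ±1, so l_f ∈ {0, 2}; with 0 ≤ l_f ≤ n_f−1 = 6, the allowed l_f values are {0, 2}.
For l_f = 0: m_f ∈ {m_i−1, m_i, m_i+1} ∩ [−0, 0] = {0} → 1 state.
For l_f = 2: m_f ∈ {m_i−1, m_i, m_i+1} ∩ [−2, 2] = {-1, 0, 1} → 3 states.
Total: 4.

4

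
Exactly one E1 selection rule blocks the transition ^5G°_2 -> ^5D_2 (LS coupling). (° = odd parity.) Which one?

the ΔL = 0, ±1 rule

Reading off the term symbols: S 2→2, L 4→2, J 2→2, parity odd→even.
Parity must change: odd → even — ok.
ΔS = 0: S: 2 → 2 — ok.
ΔL = 0, ±1 (not L=0↔0): L: 4 → 2, ΔL = -2 — fails.
ΔJ = 0, ±1 (not J=0↔0): J: 2 → 2, ΔJ = +0 — ok.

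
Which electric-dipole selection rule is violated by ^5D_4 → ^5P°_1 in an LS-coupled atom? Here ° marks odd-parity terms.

Parity must change: even → odd — ok.
ΔS = 0: S: 2 → 2 — ok.
ΔL = 0, ±1 (not L=0↔0): L: 2 → 1, ΔL = -1 — ok.
ΔJ = 0, ±1 (not J=0↔0): J: 4 → 1, ΔJ = -3 — fails.

the ΔJ = 0, ±1 rule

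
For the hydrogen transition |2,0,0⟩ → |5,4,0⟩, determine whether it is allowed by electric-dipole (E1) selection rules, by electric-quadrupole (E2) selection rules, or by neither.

neither

Δl = 4 − 0 = +4; l_i + l_f = 4.
Δm_l = +0.
E1 (Δl = ±1, |Δm_l| ≤ 1): not satisfied.
E2 (Δl = 0,±2, l_i+l_f ≥ 2, |Δm_l| ≤ 2): not satisfied.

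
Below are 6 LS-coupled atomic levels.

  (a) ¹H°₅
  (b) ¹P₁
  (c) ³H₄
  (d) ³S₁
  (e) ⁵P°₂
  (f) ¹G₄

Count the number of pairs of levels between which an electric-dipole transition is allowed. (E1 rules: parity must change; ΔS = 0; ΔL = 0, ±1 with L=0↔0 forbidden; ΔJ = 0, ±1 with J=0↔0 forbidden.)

(a)–(b): forbidden (ΔL, ΔJ).
(a)–(c): forbidden (ΔS).
(a)–(d): forbidden (ΔS, ΔL, ΔJ).
(a)–(e): forbidden (parity, ΔS, ΔL, ΔJ).
(a)–(f): allowed.
(b)–(c): forbidden (parity, ΔS, ΔL, ΔJ).
(b)–(d): forbidden (parity, ΔS).
(b)–(e): forbidden (ΔS).
(b)–(f): forbidden (parity, ΔL, ΔJ).
(c)–(d): forbidden (parity, ΔL, ΔJ).
(c)–(e): forbidden (ΔS, ΔL, ΔJ).
(c)–(f): forbidden (parity, ΔS).
(d)–(e): forbidden (ΔS).
(d)–(f): forbidden (parity, ΔS, ΔL, ΔJ).
(e)–(f): forbidden (ΔS, ΔL, ΔJ).
Allowed pairs: 1 of 15.

1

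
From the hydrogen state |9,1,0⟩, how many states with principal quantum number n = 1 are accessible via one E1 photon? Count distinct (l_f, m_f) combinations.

1

E1 requires Δl = ±1, so l_f ∈ {0, 2}; with 0 ≤ l_f ≤ n_f−1 = 0, the allowed l_f values are {0}.
For l_f = 0: m_f ∈ {m_i−1, m_i, m_i+1} ∩ [−0, 0] = {0} → 1 state.
Total: 1.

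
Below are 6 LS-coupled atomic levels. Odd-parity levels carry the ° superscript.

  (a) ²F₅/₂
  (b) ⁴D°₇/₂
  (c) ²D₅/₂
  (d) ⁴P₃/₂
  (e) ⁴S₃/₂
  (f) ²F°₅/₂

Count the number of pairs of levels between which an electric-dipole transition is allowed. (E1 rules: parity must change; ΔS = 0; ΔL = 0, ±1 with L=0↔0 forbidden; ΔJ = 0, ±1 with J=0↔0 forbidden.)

2

(a)–(b): forbidden (ΔS).
(a)–(c): forbidden (parity).
(a)–(d): forbidden (parity, ΔS, ΔL).
(a)–(e): forbidden (parity, ΔS, ΔL).
(a)–(f): allowed.
(b)–(c): forbidden (ΔS).
(b)–(d): forbidden (ΔJ).
(b)–(e): forbidden (ΔL, ΔJ).
(b)–(f): forbidden (parity, ΔS).
(c)–(d): forbidden (parity, ΔS).
(c)–(e): forbidden (parity, ΔS, ΔL).
(c)–(f): allowed.
(d)–(e): forbidden (parity).
(d)–(f): forbidden (ΔS, ΔL).
(e)–(f): forbidden (ΔS, ΔL).
Allowed pairs: 2 of 15.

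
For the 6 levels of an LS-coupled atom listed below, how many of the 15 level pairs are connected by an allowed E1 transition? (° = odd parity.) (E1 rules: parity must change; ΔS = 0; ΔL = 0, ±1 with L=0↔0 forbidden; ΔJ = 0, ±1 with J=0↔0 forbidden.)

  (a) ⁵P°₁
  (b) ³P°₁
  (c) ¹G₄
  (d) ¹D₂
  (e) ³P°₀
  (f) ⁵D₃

0

(a)–(b): forbidden (parity, ΔS).
(a)–(c): forbidden (ΔS, ΔL, ΔJ).
(a)–(d): forbidden (ΔS).
(a)–(e): forbidden (parity, ΔS).
(a)–(f): forbidden (ΔJ).
(b)–(c): forbidden (ΔS, ΔL, ΔJ).
(b)–(d): forbidden (ΔS).
(b)–(e): forbidden (parity).
(b)–(f): forbidden (ΔS, ΔJ).
(c)–(d): forbidden (parity, ΔL, ΔJ).
(c)–(e): forbidden (ΔS, ΔL, ΔJ).
(c)–(f): forbidden (parity, ΔS, ΔL).
(d)–(e): forbidden (ΔS, ΔJ).
(d)–(f): forbidden (parity, ΔS).
(e)–(f): forbidden (ΔS, ΔJ).
Allowed pairs: 0 of 15.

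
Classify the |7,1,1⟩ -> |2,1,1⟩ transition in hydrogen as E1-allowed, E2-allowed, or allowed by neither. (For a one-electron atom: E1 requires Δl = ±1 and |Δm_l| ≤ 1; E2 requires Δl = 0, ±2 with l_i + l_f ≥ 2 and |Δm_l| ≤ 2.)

E2

Δl = 1 − 1 = +0; l_i + l_f = 2.
Δm_l = +0.
E1 (Δl = ±1, |Δm_l| ≤ 1): not satisfied.
E2 (Δl = 0,±2, l_i+l_f ≥ 2, |Δm_l| ≤ 2): satisfied.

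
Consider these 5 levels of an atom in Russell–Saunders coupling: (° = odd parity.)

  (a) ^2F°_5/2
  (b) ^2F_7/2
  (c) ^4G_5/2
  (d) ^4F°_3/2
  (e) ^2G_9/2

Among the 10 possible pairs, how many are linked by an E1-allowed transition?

2

(a)–(b): allowed.
(a)–(c): forbidden (ΔS).
(a)–(d): forbidden (parity, ΔS).
(a)–(e): forbidden (ΔJ).
(b)–(c): forbidden (parity, ΔS).
(b)–(d): forbidden (ΔS, ΔJ).
(b)–(e): forbidden (parity).
(c)–(d): allowed.
(c)–(e): forbidden (parity, ΔS, ΔJ).
(d)–(e): forbidden (ΔS, ΔJ).
Allowed pairs: 2 of 10.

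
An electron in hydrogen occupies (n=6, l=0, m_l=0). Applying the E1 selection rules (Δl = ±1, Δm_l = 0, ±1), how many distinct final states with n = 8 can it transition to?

E1 requires Δl = ±1, so l_f ∈ {-1, 1}; with 0 ≤ l_f ≤ n_f−1 = 7, the allowed l_f values are {1}.
For l_f = 1: m_f ∈ {m_i−1, m_i, m_i+1} ∩ [−1, 1] = {-1, 0, 1} → 3 states.
Total: 3.

3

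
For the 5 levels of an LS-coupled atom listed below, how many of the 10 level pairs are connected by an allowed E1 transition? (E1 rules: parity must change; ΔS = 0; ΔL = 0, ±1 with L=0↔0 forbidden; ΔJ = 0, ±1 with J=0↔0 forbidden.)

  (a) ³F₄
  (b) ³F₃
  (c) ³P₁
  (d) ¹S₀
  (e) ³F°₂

1

(a)–(b): forbidden (parity).
(a)–(c): forbidden (parity, ΔL, ΔJ).
(a)–(d): forbidden (parity, ΔS, ΔL, ΔJ).
(a)–(e): forbidden (ΔJ).
(b)–(c): forbidden (parity, ΔL, ΔJ).
(b)–(d): forbidden (parity, ΔS, ΔL, ΔJ).
(b)–(e): allowed.
(c)–(d): forbidden (parity, ΔS).
(c)–(e): forbidden (ΔL).
(d)–(e): forbidden (ΔS, ΔL, ΔJ).
Allowed pairs: 1 of 10.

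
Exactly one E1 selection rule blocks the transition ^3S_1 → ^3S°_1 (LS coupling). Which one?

Initial level: S=1, L=0, J=1, parity even. Final level: S=1, L=0, J=1, parity odd.
ΔS = 0: S: 1 → 1 — ok.
ΔL = 0, ±1 (not L=0↔0): L: 0 → 0, ΔL = +0 — fails.
ΔJ = 0, ±1 (not J=0↔0): J: 1 → 1, ΔJ = +0 — ok.
Parity must change: even → odd — ok.

the L=0 ↔ L=0 exclusion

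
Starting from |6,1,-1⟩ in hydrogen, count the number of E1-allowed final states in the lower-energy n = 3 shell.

E1 requires Δl = ±1, so l_f ∈ {0, 2}; with 0 ≤ l_f ≤ n_f−1 = 2, the allowed l_f values are {0, 2}.
For l_f = 0: m_f ∈ {m_i−1, m_i, m_i+1} ∩ [−0, 0] = {0} → 1 state.
For l_f = 2: m_f ∈ {m_i−1, m_i, m_i+1} ∩ [−2, 2] = {-2, -1, 0} → 3 states.
Total: 4.

4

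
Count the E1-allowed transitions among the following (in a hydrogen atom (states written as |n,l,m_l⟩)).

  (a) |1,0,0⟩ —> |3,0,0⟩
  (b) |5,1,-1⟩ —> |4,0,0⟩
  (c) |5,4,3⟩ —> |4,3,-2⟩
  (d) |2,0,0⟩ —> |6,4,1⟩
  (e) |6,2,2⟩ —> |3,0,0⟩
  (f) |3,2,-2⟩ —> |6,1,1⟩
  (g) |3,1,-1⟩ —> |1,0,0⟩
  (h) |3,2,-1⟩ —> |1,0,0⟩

2

(a) forbidden — Δl = +0 (E1 requires Δl = ±1)
(b) allowed
(c) forbidden — Δm_l = -5 (E1 requires Δm_l = 0, ±1)
(d) forbidden — Δl = +4 (E1 requires Δl = ±1)
(e) forbidden — Δl = -2 (E1 requires Δl = ±1); Δm_l = -2 (E1 requires Δm_l = 0, ±1)
(f) forbidden — Δm_l = +3 (E1 requires Δm_l = 0, ±1)
(g) allowed
(h) forbidden — Δl = -2 (E1 requires Δl = ±1)
Total allowed: 2 of 8.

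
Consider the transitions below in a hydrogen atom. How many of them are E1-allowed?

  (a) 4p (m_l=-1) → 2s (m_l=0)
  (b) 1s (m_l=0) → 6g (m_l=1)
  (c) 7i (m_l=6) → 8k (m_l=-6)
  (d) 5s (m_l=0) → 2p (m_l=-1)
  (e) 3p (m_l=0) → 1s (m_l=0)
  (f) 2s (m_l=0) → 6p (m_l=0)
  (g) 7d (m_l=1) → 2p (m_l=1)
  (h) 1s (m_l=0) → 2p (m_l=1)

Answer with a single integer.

6

(a) allowed
(b) forbidden — Δl = +4 (E1 requires Δl = ±1)
(c) forbidden — Δm_l = -12 (E1 requires Δm_l = 0, ±1)
(d) allowed
(e) allowed
(f) allowed
(g) allowed
(h) allowed
Total allowed: 6 of 8.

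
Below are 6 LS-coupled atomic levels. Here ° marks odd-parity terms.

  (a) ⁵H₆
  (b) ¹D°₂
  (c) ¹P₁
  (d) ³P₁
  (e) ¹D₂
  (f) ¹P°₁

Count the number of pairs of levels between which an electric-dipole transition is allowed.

4

(a)–(b): forbidden (ΔS, ΔL, ΔJ).
(a)–(c): forbidden (parity, ΔS, ΔL, ΔJ).
(a)–(d): forbidden (parity, ΔS, ΔL, ΔJ).
(a)–(e): forbidden (parity, ΔS, ΔL, ΔJ).
(a)–(f): forbidden (ΔS, ΔL, ΔJ).
(b)–(c): allowed.
(b)–(d): forbidden (ΔS).
(b)–(e): allowed.
(b)–(f): forbidden (parity).
(c)–(d): forbidden (parity, ΔS).
(c)–(e): forbidden (parity).
(c)–(f): allowed.
(d)–(e): forbidden (parity, ΔS).
(d)–(f): forbidden (ΔS).
(e)–(f): allowed.
Allowed pairs: 4 of 15.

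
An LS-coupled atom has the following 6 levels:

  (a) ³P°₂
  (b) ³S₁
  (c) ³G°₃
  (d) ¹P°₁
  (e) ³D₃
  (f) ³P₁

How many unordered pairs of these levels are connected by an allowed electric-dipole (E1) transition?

3

(a)–(b): allowed.
(a)–(c): forbidden (parity, ΔL).
(a)–(d): forbidden (parity, ΔS).
(a)–(e): allowed.
(a)–(f): allowed.
(b)–(c): forbidden (ΔL, ΔJ).
(b)–(d): forbidden (ΔS).
(b)–(e): forbidden (parity, ΔL, ΔJ).
(b)–(f): forbidden (parity).
(c)–(d): forbidden (parity, ΔS, ΔL, ΔJ).
(c)–(e): forbidden (ΔL).
(c)–(f): forbidden (ΔL, ΔJ).
(d)–(e): forbidden (ΔS, ΔJ).
(d)–(f): forbidden (ΔS).
(e)–(f): forbidden (parity, ΔJ).
Allowed pairs: 3 of 15.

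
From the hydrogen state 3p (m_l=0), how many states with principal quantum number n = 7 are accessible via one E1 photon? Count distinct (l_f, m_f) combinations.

E1 requires Δl = ±1, so l_f ∈ {0, 2}; with 0 ≤ l_f ≤ n_f−1 = 6, the allowed l_f values are {0, 2}.
For l_f = 0: m_f ∈ {m_i−1, m_i, m_i+1} ∩ [−0, 0] = {0} → 1 state.
For l_f = 2: m_f ∈ {m_i−1, m_i, m_i+1} ∩ [−2, 2] = {-1, 0, 1} → 3 states.
Total: 4.

4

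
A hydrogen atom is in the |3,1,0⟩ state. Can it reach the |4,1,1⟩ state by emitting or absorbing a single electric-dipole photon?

Initial l = 1, final l = 1, so Δl = +0. E1 requires Δl = ±1: violated.
Δm_l = 1 − (0) = +1. E1 requires Δm_l = 0, ±1: satisfied.
The transition is electric-dipole forbidden.

forbidden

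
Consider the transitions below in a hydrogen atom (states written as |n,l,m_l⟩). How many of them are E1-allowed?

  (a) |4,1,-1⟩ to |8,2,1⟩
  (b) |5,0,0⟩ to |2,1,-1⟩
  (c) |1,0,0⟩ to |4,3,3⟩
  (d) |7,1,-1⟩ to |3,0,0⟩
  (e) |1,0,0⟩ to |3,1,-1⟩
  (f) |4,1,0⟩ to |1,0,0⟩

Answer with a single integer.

(a) forbidden — Δm_l = +2 (E1 requires Δm_l = 0, ±1)
(b) allowed
(c) forbidden — Δl = +3 (E1 requires Δl = ±1); Δm_l = +3 (E1 requires Δm_l = 0, ±1)
(d) allowed
(e) allowed
(f) allowed
Total allowed: 4 of 6.

4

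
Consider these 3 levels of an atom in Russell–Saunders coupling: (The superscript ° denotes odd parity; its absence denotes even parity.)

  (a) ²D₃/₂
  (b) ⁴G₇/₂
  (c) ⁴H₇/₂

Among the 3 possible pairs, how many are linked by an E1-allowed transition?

0

(a)–(b): forbidden (parity, ΔS, ΔL, ΔJ).
(a)–(c): forbidden (parity, ΔS, ΔL, ΔJ).
(b)–(c): forbidden (parity).
Allowed pairs: 0 of 3.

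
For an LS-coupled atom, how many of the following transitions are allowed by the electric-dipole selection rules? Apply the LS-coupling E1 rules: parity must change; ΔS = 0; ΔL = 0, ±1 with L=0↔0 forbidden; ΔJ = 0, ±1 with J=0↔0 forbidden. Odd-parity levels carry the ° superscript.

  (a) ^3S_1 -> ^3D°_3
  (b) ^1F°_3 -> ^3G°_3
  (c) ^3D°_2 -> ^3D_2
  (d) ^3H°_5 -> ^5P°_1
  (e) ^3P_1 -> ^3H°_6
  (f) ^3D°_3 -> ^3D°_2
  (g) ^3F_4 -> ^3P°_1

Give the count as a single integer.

(a) forbidden (ΔL, ΔJ fail)
(b) forbidden (parity, ΔS fail)
(c) allowed
(d) forbidden (parity, ΔS, ΔL, ΔJ fail)
(e) forbidden (ΔL, ΔJ fail)
(f) forbidden (parity fails)
(g) forbidden (ΔL, ΔJ fail)
Total allowed: 1 of 7.

1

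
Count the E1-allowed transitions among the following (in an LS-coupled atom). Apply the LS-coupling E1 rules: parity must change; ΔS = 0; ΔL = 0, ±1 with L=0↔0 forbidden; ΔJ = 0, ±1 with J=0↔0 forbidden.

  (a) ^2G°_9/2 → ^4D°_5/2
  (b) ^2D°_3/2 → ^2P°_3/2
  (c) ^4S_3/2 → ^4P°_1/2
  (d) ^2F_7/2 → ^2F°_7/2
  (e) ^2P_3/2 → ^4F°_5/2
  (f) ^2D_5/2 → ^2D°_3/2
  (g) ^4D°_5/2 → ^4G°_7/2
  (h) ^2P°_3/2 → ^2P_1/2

(a) forbidden (parity, ΔS, ΔL, ΔJ fail)
(b) forbidden (parity fails)
(c) allowed
(d) allowed
(e) forbidden (ΔS, ΔL fail)
(f) allowed
(g) forbidden (parity, ΔL fail)
(h) allowed
Total allowed: 4 of 8.

4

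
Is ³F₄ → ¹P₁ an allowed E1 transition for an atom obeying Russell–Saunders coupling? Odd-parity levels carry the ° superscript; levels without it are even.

forbidden

Reading off the term symbols: S 1→0, L 3→1, J 4→1, parity even→even.
Parity must change: even → even — fails.
ΔS = 0: S: 1 → 0 — fails.
ΔL = 0, ±1 (not L=0↔0): L: 3 → 1, ΔL = -2 — fails.
ΔJ = 0, ±1 (not J=0↔0): J: 4 → 1, ΔJ = -3 — fails.
Rule(s) violated: parity, ΔS, ΔL, ΔJ.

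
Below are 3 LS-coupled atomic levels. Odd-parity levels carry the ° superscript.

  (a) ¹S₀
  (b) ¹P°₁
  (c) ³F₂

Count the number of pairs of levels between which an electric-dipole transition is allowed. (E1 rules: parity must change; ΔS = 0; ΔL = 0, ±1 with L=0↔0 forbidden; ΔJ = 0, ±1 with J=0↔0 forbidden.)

1

(a)–(b): allowed.
(a)–(c): forbidden (parity, ΔS, ΔL, ΔJ).
(b)–(c): forbidden (ΔS, ΔL).
Allowed pairs: 1 of 3.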